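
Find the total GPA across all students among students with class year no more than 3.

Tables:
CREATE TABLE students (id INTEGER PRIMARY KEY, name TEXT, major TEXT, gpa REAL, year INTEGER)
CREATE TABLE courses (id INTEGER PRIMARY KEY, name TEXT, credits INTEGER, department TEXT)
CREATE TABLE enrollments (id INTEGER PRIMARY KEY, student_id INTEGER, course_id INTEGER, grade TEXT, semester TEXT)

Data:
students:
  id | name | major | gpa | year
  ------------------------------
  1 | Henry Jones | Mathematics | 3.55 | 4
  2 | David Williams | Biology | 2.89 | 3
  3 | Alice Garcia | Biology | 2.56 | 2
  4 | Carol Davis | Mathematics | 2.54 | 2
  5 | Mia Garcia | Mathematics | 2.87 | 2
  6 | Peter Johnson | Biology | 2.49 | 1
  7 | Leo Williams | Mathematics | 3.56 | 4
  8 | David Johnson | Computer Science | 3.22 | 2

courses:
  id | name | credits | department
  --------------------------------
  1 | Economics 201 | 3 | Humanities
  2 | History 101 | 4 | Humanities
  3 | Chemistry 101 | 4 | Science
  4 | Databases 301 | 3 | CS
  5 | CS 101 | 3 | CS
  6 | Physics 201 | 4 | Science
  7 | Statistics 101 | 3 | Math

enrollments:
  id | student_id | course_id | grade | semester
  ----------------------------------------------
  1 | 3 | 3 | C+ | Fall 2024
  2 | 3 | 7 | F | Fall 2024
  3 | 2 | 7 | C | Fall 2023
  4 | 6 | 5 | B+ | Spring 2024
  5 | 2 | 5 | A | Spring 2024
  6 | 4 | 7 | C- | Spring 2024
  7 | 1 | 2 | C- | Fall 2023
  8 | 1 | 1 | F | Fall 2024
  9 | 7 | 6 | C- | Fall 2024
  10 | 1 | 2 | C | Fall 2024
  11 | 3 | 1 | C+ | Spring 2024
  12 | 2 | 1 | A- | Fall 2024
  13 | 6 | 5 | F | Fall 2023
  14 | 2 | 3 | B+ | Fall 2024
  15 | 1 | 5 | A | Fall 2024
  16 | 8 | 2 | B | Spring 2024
SELECT SUM(gpa) FROM students WHERE year <= 3

Execution result:
16.57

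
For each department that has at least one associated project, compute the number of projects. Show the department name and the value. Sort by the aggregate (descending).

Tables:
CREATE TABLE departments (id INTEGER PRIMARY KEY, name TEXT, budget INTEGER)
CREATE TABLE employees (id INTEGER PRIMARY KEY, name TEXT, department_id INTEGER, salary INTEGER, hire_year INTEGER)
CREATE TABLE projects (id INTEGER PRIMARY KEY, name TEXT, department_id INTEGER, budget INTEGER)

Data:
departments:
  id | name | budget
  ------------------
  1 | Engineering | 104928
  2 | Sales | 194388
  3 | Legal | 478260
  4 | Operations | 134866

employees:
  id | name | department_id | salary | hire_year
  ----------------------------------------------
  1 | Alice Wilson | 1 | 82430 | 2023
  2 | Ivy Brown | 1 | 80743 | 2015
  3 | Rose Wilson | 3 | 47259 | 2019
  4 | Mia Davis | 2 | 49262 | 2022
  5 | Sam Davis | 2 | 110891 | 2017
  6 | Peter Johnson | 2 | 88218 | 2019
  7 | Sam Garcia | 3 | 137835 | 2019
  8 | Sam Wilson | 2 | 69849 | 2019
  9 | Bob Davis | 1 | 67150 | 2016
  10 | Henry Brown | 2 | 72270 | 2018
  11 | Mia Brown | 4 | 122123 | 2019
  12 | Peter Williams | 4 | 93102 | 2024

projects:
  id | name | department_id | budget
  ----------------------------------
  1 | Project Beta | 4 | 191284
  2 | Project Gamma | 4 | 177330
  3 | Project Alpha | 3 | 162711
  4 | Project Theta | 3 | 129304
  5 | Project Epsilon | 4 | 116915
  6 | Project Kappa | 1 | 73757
SELECT p.name, COUNT(*) AS n FROM projects c JOIN departments p ON c.department_id = p.id GROUP BY p.id, p.name ORDER BY n DESC

Execution result:
name | n
Operations | 3
Legal | 2
Engineering | 1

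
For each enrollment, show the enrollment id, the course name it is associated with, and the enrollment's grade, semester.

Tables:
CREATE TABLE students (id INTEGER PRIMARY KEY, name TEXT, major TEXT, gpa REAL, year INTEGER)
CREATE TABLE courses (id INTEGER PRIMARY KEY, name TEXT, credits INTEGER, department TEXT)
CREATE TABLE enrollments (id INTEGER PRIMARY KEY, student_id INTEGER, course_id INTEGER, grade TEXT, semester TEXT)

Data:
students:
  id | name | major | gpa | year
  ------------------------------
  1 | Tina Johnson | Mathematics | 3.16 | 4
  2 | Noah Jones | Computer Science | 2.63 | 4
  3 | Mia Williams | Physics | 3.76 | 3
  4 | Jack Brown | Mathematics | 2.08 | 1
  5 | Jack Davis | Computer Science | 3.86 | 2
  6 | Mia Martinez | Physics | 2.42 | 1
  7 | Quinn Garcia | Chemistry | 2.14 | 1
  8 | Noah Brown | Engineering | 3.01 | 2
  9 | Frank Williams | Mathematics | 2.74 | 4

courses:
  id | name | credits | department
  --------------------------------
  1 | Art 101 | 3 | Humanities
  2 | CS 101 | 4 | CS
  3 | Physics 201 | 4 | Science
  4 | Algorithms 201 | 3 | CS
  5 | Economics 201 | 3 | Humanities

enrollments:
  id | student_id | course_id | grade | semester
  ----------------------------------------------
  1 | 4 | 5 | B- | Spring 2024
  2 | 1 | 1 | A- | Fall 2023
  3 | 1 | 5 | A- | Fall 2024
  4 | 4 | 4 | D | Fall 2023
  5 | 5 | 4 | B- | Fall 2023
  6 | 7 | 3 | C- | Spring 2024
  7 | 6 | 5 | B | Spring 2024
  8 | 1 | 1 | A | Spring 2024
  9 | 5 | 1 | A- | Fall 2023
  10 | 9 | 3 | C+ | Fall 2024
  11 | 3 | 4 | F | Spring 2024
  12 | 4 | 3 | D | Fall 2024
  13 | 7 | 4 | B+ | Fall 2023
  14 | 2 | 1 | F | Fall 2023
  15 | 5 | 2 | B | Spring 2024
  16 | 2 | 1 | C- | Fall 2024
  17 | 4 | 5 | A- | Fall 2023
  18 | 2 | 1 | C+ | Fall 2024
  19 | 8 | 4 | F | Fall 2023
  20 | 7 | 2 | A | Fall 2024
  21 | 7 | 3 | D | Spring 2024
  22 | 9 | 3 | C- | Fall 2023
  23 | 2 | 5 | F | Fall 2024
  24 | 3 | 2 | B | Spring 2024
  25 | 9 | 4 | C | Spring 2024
SELECT c.id, p.name AS course, c.grade, c.semester FROM enrollments c JOIN courses p ON c.course_id = p.id

Execution result:
id | course | grade | semester
1 | Economics 201 | B- | Spring 2024
2 | Art 101 | A- | Fall 2023
3 | Economics 201 | A- | Fall 2024
4 | Algorithms 201 | D | Fall 2023
5 | Algorithms 201 | B- | Fall 2023
6 | Physics 201 | C- | Spring 2024
7 | Economics 201 | B | Spring 2024
8 | Art 101 | A | Spring 2024
9 | Art 101 | A- | Fall 2023
10 | Physics 201 | C+ | Fall 2024
11 | Algorithms 201 | F | Spring 2024
12 | Physics 201 | D | Fall 2024
13 | Algorithms 201 | B+ | Fall 2023
14 | Art 101 | F | Fall 2023
15 | CS 101 | B | Spring 2024
16 | Art 101 | C- | Fall 2024
17 | Economics 201 | A- | Fall 2023
18 | Art 101 | C+ | Fall 2024
19 | Algorithms 201 | F | Fall 2023
20 | CS 101 | A | Fall 2024
21 | Physics 201 | D | Spring 2024
22 | Physics 201 | C- | Fall 2023
23 | Economics 201 | F | Fall 2024
24 | CS 101 | B | Spring 2024
25 | Algorithms 201 | C | Spring 2024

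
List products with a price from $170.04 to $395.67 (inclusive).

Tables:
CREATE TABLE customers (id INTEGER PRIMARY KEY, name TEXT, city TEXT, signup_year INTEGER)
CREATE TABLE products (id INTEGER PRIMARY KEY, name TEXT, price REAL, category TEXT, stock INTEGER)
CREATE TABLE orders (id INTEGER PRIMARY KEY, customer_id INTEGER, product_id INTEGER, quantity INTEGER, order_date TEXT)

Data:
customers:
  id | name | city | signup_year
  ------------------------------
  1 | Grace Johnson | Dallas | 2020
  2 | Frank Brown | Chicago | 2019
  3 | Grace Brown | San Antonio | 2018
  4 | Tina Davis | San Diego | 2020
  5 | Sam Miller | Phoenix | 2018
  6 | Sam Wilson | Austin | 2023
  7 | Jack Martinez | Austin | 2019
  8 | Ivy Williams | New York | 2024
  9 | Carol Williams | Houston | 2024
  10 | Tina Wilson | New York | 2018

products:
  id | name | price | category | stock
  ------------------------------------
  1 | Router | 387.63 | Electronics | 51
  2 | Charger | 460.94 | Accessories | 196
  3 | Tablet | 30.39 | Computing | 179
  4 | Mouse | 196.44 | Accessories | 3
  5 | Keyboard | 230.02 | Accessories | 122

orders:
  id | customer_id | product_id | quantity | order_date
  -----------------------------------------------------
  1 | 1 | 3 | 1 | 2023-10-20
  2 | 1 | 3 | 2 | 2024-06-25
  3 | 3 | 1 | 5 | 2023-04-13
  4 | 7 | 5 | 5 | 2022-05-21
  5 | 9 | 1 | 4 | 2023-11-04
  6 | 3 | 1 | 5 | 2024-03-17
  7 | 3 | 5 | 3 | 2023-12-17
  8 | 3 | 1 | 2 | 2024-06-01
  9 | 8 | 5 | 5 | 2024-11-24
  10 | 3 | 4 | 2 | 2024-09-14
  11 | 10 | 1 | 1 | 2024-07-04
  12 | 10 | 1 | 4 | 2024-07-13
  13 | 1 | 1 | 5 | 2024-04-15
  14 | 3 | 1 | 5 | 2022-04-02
SELECT name, price FROM products WHERE price BETWEEN 170.04 AND 395.67

Execution result:
name | price
Router | 387.63
Mouse | 196.44
Keyboard | 230.02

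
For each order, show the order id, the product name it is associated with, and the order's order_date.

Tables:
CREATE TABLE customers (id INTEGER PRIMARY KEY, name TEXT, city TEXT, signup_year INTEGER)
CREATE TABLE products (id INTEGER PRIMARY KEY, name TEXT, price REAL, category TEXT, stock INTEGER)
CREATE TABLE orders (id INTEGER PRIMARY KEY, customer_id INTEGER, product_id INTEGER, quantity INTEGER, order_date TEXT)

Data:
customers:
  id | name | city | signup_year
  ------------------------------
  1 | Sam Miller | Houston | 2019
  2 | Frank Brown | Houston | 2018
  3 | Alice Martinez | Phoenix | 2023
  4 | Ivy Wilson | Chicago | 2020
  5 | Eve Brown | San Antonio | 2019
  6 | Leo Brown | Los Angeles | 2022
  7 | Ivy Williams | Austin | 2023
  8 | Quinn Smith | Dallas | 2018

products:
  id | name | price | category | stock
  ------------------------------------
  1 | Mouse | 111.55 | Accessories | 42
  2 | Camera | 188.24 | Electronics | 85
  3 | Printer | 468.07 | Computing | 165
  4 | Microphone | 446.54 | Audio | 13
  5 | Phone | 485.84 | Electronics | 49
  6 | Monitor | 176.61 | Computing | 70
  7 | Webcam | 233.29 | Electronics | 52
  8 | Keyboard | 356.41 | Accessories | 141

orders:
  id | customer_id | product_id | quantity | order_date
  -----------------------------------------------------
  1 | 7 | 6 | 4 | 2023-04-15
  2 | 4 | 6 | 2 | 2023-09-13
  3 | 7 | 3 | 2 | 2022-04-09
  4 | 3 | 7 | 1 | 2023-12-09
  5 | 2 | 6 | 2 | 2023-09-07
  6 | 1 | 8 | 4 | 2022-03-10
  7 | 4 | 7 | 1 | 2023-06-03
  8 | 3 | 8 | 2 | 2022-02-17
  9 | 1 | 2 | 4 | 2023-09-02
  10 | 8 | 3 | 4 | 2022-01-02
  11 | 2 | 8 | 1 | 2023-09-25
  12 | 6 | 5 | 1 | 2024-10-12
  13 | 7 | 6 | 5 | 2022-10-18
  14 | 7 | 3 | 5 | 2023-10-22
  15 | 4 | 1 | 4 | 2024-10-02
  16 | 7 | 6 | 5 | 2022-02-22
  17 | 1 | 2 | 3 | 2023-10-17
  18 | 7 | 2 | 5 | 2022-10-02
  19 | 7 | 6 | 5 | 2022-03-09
SELECT c.id, p.name AS product, c.order_date FROM orders c JOIN products p ON c.product_id = p.id

Execution result:
id | product | order_date
1 | Monitor | 2023-04-15
2 | Monitor | 2023-09-13
3 | Printer | 2022-04-09
4 | Webcam | 2023-12-09
5 | Monitor | 2023-09-07
6 | Keyboard | 2022-03-10
7 | Webcam | 2023-06-03
8 | Keyboard | 2022-02-17
9 | Camera | 2023-09-02
10 | Printer | 2022-01-02
11 | Keyboard | 2023-09-25
12 | Phone | 2024-10-12
13 | Monitor | 2022-10-18
14 | Printer | 2023-10-22
15 | Mouse | 2024-10-02
16 | Monitor | 2022-02-22
17 | Camera | 2023-10-17
18 | Camera | 2022-10-02
19 | Monitor | 2022-03-09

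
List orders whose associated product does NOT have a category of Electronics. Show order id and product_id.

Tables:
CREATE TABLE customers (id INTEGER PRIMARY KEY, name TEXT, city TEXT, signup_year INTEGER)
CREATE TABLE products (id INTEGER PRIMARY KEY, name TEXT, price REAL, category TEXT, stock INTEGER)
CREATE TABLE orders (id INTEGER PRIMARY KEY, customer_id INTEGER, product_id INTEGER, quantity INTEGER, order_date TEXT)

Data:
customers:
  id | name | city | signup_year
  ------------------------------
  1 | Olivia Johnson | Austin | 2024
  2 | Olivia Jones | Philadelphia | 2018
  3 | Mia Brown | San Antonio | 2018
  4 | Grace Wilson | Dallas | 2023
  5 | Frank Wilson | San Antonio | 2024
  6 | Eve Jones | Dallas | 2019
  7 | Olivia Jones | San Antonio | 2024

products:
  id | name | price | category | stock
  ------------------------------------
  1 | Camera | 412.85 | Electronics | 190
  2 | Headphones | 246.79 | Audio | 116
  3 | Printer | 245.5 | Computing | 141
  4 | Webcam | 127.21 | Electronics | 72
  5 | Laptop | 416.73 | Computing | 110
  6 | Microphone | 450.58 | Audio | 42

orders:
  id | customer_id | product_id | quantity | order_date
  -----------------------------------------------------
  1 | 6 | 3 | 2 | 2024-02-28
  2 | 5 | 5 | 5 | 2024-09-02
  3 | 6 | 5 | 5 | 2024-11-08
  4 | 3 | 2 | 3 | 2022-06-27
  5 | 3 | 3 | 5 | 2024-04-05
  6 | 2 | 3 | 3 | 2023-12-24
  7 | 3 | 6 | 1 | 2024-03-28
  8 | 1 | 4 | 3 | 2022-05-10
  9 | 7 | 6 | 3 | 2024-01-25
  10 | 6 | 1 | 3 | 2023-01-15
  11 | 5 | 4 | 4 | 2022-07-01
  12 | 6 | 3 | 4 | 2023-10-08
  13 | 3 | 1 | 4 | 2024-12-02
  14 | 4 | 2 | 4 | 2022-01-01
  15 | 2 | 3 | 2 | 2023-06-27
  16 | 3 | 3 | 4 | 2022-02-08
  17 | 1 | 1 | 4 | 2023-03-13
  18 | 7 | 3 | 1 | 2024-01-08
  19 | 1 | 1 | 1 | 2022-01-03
SELECT id, product_id FROM orders WHERE product_id NOT IN (SELECT id FROM products WHERE category = 'Electronics')

Execution result:
id | product_id
1 | 3
2 | 5
3 | 5
4 | 2
5 | 3
6 | 3
7 | 6
9 | 6
12 | 3
14 | 2
15 | 3
16 | 3
18 | 3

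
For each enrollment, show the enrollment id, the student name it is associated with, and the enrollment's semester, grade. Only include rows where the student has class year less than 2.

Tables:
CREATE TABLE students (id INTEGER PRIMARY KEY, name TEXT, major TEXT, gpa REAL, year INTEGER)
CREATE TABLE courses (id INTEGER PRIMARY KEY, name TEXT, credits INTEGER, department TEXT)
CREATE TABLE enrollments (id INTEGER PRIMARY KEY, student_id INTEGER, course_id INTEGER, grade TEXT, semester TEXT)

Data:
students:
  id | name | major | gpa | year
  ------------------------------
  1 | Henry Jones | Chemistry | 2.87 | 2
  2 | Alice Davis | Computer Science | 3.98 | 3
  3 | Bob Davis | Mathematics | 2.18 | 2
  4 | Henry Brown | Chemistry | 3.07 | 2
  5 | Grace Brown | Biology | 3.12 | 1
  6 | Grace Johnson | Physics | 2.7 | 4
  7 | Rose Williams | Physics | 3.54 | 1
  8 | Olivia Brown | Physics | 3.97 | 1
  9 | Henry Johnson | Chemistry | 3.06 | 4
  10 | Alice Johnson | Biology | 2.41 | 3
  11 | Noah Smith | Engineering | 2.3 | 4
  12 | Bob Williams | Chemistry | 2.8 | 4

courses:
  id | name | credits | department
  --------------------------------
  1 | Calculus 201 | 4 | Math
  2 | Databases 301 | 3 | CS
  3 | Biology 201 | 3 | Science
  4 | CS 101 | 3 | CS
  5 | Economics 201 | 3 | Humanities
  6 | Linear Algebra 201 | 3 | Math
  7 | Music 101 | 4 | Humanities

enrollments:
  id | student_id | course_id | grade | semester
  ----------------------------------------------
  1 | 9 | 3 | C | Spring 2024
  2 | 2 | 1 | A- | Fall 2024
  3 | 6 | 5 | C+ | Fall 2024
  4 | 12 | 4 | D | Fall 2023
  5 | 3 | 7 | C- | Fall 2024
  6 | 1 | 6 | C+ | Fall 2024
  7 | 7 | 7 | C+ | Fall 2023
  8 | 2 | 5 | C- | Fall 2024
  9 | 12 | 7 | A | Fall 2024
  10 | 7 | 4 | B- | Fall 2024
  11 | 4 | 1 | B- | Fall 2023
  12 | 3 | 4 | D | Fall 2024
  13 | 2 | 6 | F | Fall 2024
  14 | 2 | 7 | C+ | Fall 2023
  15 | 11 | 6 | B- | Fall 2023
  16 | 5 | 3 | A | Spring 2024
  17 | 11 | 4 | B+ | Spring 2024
SELECT c.id, p.name AS student, c.semester, c.grade FROM enrollments c JOIN students p ON c.student_id = p.id WHERE p.year < 2

Execution result:
id | student | semester | grade
7 | Rose Williams | Fall 2023 | C+
10 | Rose Williams | Fall 2024 | B-
16 | Grace Brown | Spring 2024 | A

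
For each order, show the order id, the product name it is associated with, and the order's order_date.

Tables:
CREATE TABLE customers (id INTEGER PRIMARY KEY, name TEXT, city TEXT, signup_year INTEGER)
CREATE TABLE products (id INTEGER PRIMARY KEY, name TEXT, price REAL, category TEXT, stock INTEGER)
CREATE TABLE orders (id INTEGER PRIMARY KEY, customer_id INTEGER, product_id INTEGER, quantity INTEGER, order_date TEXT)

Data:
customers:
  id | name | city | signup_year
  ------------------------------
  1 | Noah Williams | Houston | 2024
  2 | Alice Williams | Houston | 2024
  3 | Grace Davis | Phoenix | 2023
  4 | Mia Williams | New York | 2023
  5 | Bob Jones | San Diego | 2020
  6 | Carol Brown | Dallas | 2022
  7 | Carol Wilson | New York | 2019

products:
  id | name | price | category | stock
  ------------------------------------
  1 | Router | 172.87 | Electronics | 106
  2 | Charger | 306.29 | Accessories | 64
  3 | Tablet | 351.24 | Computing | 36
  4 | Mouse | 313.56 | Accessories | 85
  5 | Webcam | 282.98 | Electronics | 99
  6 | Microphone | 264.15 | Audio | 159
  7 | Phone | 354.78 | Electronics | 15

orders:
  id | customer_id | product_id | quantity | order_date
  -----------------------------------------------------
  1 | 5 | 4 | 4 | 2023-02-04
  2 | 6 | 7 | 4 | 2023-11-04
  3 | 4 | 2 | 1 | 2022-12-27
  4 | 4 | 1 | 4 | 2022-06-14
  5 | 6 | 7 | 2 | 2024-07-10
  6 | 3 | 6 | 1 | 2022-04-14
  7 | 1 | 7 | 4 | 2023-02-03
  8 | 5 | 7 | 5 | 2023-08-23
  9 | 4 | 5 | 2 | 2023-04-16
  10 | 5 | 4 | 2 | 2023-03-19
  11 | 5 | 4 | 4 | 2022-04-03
SELECT c.id, p.name AS product, c.order_date FROM orders c JOIN products p ON c.product_id = p.id

Execution result:
id | product | order_date
1 | Mouse | 2023-02-04
2 | Phone | 2023-11-04
3 | Charger | 2022-12-27
4 | Router | 2022-06-14
5 | Phone | 2024-07-10
6 | Microphone | 2022-04-14
7 | Phone | 2023-02-03
8 | Phone | 2023-08-23
9 | Webcam | 2023-04-16
10 | Mouse | 2023-03-19
11 | Mouse | 2022-04-03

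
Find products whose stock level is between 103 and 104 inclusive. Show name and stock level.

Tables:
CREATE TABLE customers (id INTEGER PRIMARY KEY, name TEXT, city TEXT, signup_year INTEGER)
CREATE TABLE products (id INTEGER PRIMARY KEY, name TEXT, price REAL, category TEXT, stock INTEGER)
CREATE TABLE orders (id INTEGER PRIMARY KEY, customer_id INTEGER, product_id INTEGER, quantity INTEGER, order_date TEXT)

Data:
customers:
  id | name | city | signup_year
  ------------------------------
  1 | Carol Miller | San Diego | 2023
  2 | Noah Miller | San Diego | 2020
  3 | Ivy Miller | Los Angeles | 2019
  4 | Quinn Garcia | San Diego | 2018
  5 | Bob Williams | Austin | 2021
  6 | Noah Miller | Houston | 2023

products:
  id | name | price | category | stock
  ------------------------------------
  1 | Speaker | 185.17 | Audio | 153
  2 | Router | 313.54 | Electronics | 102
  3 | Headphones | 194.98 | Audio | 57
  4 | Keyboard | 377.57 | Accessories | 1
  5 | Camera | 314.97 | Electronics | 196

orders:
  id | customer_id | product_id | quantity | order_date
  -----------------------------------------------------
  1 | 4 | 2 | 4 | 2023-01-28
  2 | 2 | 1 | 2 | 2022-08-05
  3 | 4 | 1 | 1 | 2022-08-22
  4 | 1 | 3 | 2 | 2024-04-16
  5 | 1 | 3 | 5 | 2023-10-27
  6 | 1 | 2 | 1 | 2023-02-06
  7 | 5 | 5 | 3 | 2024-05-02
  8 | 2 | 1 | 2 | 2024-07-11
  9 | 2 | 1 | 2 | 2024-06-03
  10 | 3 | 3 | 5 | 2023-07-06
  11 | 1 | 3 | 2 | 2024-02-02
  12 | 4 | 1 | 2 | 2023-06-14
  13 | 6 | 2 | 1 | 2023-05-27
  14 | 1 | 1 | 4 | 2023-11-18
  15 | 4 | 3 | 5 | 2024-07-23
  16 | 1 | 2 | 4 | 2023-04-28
SELECT name, stock FROM products WHERE stock BETWEEN 103 AND 104

Execution result:
(no rows)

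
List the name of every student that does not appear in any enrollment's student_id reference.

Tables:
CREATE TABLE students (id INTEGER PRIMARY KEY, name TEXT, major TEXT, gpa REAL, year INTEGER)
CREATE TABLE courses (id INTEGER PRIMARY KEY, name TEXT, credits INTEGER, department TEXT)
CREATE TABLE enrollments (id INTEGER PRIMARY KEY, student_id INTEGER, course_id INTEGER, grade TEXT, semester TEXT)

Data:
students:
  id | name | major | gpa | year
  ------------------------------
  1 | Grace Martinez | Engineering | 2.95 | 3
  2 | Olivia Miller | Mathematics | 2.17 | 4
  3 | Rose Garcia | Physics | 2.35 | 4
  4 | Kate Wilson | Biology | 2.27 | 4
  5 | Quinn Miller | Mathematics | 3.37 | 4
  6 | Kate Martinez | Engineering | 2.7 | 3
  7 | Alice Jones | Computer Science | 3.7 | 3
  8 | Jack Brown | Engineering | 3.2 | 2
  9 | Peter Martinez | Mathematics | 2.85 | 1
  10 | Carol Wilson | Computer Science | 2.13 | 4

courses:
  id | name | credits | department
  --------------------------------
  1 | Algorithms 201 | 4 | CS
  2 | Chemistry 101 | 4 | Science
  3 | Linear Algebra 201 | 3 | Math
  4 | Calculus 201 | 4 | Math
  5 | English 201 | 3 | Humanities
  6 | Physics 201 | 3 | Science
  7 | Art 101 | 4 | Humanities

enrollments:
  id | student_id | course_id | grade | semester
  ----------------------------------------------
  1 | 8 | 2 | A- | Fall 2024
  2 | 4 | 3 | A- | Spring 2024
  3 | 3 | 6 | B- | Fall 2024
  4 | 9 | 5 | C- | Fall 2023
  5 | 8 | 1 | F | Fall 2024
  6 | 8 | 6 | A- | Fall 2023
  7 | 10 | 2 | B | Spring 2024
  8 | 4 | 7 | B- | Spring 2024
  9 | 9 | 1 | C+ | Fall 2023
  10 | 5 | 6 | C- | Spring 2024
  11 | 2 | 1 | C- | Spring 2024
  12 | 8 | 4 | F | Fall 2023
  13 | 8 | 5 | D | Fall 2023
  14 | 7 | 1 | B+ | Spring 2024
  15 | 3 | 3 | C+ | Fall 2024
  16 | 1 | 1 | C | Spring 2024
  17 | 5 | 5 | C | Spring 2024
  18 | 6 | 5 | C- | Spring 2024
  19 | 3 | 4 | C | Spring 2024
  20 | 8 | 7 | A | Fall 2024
SELECT p.name FROM students p LEFT JOIN enrollments c ON c.student_id = p.id WHERE c.id IS NULL

Execution result:
(no rows)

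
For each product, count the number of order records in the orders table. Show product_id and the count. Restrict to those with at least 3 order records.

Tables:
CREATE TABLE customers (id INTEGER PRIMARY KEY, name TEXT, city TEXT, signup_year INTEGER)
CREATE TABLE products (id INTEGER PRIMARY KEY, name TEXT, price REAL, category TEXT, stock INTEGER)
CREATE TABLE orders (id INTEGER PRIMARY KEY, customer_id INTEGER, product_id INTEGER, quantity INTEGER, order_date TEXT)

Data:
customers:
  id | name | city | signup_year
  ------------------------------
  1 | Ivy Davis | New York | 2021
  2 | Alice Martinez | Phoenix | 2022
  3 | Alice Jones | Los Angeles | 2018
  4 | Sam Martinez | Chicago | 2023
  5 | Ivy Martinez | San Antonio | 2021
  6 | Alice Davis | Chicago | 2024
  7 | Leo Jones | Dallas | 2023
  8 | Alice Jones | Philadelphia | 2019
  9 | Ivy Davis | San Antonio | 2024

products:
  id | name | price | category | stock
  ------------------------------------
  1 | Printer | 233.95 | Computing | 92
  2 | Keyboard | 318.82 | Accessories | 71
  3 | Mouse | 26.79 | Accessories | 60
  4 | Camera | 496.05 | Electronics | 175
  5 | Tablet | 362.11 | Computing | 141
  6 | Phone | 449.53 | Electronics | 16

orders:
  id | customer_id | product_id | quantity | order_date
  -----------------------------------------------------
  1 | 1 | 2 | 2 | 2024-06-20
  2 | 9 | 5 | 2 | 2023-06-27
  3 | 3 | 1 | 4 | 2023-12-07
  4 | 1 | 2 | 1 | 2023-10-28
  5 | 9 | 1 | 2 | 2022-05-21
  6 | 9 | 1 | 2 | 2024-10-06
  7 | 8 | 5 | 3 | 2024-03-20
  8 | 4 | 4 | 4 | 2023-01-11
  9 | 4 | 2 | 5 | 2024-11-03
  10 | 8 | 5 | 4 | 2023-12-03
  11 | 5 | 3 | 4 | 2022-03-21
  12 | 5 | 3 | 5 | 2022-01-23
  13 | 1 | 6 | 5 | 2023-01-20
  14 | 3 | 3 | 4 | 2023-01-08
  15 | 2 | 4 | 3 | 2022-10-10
SELECT product_id, COUNT(*) AS order_count FROM orders GROUP BY product_id HAVING COUNT(*) >= 3

Execution result:
product_id | order_count
1 | 3
2 | 3
3 | 3
5 | 3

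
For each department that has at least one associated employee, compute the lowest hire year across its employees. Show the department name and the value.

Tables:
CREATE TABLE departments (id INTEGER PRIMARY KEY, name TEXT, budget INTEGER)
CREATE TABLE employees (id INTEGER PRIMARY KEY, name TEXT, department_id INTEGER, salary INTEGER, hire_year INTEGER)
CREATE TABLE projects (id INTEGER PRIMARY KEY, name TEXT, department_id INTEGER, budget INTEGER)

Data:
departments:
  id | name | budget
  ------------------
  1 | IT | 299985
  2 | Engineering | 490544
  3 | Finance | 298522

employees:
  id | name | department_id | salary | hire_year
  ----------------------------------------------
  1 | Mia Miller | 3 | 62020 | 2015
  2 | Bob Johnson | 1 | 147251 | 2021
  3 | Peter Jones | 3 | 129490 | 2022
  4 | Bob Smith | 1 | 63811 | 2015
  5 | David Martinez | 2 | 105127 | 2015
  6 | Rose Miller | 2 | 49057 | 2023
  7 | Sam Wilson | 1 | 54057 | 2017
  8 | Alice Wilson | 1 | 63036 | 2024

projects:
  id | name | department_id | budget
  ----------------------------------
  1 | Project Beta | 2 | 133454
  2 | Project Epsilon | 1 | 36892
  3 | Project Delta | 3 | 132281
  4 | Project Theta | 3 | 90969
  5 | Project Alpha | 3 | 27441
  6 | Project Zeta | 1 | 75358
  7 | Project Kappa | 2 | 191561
SELECT p.name, MIN(c.hire_year) AS min_hire_year FROM employees c JOIN departments p ON c.department_id = p.id GROUP BY p.id, p.name

Execution result:
name | min_hire_year
IT | 2015
Engineering | 2015
Finance | 2015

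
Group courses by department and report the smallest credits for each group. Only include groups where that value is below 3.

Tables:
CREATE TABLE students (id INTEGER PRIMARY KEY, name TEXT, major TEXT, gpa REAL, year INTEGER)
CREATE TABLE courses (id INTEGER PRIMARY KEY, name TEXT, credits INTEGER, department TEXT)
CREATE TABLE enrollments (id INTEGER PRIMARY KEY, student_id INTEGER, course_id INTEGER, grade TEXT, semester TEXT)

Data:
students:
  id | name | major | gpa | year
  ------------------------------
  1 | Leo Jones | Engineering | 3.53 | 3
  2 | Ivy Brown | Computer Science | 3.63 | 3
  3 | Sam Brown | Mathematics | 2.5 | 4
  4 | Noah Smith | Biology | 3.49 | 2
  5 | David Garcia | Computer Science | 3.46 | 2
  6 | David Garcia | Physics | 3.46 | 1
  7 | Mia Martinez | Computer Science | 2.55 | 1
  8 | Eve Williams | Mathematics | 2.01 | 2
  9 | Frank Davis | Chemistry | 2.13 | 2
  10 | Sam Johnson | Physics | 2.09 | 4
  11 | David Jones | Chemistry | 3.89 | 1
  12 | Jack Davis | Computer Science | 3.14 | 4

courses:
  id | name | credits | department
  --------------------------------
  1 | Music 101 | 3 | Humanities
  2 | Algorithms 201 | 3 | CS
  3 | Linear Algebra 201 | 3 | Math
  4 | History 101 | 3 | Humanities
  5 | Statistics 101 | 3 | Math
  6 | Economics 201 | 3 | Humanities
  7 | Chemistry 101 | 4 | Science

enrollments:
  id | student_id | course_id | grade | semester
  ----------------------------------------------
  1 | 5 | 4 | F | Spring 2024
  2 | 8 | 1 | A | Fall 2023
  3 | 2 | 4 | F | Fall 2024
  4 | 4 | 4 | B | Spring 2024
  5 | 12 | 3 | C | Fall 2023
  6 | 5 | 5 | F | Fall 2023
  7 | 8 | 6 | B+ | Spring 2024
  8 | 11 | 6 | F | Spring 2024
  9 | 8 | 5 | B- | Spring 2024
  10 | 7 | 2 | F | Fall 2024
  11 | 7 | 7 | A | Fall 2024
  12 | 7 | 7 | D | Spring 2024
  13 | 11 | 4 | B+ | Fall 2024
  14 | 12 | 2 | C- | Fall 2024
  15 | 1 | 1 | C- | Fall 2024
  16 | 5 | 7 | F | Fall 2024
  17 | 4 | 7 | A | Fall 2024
SELECT department, MIN(credits) AS min_credits FROM courses GROUP BY department HAVING MIN(credits) < 3

Execution result:
(no rows)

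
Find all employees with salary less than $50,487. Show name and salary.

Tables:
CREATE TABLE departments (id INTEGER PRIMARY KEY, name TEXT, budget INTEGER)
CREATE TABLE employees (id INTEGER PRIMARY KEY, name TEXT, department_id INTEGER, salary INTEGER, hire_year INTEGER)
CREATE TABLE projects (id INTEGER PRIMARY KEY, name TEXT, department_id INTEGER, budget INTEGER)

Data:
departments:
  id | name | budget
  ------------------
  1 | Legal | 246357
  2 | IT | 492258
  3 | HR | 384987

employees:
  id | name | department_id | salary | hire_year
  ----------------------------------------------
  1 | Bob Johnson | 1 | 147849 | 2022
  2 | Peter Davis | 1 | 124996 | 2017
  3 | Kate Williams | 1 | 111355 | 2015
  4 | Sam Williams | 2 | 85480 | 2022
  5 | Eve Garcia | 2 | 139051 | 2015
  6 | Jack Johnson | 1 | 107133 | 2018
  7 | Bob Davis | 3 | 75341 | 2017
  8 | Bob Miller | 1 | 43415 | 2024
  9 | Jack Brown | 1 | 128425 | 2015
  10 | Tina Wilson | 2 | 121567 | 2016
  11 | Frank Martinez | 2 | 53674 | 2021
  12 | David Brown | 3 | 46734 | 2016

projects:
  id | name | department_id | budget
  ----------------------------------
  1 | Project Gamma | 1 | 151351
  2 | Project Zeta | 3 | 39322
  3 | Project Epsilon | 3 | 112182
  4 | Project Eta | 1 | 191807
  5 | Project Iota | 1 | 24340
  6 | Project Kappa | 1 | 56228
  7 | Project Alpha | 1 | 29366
SELECT name, salary FROM employees WHERE salary < 50487

Execution result:
name | salary
Bob Miller | 43415
David Brown | 46734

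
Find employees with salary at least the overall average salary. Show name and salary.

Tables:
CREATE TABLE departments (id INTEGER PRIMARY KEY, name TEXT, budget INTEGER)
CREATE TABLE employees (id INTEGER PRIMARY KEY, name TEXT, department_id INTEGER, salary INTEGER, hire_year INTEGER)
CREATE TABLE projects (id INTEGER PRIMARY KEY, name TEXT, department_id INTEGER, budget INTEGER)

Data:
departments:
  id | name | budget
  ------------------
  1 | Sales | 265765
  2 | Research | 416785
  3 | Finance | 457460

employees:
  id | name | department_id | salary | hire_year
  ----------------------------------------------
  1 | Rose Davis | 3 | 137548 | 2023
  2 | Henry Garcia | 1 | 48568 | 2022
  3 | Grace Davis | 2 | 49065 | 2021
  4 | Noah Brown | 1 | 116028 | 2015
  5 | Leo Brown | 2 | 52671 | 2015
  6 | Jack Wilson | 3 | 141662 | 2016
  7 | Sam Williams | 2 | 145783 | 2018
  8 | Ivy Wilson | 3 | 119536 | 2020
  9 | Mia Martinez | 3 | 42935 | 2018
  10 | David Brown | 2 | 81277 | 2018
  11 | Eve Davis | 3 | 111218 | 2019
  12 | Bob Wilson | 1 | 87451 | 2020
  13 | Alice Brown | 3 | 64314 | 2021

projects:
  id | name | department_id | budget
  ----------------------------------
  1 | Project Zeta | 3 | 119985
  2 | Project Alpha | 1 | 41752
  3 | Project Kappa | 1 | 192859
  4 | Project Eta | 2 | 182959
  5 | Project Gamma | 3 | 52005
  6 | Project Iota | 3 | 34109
SELECT name, salary FROM employees WHERE salary >= (SELECT AVG(salary) FROM employees)

Execution result:
name | salary
Rose Davis | 137548
Noah Brown | 116028
Jack Wilson | 141662
Sam Williams | 145783
Ivy Wilson | 119536
Eve Davis | 111218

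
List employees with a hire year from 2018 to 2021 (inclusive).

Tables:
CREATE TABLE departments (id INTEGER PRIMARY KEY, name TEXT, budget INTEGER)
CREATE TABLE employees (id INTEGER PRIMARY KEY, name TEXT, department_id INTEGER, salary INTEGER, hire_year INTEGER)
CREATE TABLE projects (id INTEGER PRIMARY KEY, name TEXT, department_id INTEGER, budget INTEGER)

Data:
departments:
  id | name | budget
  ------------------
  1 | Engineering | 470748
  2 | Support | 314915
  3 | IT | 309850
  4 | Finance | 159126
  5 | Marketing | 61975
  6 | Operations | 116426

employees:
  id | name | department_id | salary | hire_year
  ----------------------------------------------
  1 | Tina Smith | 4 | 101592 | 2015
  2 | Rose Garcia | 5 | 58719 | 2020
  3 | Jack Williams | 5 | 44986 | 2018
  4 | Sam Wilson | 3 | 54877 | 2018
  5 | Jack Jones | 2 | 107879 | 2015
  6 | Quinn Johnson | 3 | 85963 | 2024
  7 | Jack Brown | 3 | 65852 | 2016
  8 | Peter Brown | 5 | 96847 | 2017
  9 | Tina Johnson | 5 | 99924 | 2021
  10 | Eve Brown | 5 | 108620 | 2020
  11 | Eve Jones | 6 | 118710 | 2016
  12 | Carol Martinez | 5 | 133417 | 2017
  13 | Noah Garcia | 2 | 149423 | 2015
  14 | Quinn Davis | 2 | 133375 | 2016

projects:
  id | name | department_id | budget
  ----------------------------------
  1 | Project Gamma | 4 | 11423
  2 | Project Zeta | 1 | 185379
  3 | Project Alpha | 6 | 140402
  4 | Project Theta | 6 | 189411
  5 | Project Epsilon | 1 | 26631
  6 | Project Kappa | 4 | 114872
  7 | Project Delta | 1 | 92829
SELECT name, hire_year FROM employees WHERE hire_year BETWEEN 2018 AND 2021

Execution result:
name | hire_year
Rose Garcia | 2020
Jack Williams | 2018
Sam Wilson | 2018
Tina Johnson | 2021
Eve Brown | 2020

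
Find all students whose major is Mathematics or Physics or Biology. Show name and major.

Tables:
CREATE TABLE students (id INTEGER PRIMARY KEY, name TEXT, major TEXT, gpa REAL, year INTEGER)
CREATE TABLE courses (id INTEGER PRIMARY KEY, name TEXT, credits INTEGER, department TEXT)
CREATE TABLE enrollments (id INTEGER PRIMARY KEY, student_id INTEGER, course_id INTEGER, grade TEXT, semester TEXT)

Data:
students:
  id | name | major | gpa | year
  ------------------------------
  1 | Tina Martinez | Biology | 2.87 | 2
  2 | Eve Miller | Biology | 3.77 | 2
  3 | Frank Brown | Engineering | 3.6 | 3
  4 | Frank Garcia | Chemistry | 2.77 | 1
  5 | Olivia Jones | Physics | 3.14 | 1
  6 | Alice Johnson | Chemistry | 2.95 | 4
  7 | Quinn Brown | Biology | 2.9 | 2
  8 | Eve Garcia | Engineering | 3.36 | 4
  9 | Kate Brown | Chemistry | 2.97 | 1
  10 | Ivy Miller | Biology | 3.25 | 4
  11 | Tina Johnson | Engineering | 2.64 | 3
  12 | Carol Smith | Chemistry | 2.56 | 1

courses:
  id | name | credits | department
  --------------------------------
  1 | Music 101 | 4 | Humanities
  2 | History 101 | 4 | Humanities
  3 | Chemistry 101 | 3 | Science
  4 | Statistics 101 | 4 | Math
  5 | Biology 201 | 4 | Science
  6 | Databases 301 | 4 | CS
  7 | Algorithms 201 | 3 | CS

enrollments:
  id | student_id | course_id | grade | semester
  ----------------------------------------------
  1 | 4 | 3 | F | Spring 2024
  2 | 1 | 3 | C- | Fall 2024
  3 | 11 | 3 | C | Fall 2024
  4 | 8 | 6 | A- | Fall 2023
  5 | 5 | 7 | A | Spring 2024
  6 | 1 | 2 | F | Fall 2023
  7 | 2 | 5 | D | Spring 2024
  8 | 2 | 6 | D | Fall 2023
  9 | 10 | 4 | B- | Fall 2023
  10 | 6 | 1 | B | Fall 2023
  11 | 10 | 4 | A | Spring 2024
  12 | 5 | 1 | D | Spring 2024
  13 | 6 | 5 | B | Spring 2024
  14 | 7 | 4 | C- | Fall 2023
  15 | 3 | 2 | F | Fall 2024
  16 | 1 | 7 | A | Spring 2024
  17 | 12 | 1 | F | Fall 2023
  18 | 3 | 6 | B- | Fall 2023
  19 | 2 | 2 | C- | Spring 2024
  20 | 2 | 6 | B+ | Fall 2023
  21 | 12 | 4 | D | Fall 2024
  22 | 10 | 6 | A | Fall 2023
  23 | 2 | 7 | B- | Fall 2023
SELECT name, major FROM students WHERE major IN ('Mathematics', 'Physics', 'Biology')

Execution result:
name | major
Tina Martinez | Biology
Eve Miller | Biology
Olivia Jones | Physics
Quinn Brown | Biology
Ivy Miller | Biology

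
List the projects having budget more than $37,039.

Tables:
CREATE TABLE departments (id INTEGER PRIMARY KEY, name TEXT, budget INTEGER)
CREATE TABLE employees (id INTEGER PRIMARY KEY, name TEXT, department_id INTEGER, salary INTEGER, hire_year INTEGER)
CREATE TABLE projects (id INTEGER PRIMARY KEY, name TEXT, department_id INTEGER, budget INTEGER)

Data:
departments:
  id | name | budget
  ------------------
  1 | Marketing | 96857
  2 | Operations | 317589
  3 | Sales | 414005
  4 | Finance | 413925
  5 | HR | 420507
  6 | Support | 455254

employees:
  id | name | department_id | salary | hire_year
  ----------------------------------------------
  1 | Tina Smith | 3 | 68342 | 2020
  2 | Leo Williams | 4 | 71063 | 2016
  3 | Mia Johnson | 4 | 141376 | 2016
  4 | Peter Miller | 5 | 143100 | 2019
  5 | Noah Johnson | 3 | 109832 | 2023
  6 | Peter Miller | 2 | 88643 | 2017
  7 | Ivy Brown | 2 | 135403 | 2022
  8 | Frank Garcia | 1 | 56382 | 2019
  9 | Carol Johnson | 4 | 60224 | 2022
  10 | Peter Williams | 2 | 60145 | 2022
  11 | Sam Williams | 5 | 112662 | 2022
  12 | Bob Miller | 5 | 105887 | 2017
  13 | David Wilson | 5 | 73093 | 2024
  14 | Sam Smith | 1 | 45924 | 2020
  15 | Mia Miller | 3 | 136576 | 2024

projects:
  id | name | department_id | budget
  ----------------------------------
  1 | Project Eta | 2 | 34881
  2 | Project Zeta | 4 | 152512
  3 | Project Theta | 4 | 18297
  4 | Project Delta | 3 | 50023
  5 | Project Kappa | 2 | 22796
SELECT name, budget FROM projects WHERE budget > 37039

Execution result:
name | budget
Project Zeta | 152512
Project Delta | 50023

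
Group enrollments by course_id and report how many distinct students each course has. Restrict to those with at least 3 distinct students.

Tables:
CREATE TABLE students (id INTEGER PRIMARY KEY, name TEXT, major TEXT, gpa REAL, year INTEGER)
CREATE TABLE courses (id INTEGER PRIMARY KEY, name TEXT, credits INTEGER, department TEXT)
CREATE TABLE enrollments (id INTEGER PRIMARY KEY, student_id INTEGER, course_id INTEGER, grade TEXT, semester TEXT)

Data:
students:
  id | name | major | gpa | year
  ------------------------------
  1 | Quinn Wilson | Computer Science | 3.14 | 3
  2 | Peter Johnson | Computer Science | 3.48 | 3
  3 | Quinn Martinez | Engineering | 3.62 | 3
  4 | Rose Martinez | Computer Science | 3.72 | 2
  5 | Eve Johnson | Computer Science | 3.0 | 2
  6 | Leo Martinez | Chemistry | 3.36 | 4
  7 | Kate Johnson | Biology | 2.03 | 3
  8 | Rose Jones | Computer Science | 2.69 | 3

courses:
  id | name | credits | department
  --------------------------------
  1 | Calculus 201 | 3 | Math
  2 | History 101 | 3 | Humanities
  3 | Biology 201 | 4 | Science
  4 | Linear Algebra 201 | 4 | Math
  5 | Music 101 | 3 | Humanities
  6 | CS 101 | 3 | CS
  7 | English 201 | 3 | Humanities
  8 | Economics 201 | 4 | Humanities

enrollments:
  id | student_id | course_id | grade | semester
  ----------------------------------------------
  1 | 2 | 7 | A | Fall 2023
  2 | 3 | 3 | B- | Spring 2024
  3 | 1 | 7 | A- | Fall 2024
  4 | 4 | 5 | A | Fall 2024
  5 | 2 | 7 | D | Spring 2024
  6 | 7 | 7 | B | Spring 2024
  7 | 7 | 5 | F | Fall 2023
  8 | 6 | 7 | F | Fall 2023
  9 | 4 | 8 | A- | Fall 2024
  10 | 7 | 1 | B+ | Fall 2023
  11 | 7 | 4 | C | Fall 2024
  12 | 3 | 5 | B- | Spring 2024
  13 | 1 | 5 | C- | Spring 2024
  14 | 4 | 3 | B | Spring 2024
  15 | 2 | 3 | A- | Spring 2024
SELECT course_id, COUNT(DISTINCT student_id) AS distinct_student_count FROM enrollments GROUP BY course_id HAVING COUNT(DISTINCT student_id) >= 3

Execution result:
course_id | distinct_student_count
3 | 3
5 | 4
7 | 4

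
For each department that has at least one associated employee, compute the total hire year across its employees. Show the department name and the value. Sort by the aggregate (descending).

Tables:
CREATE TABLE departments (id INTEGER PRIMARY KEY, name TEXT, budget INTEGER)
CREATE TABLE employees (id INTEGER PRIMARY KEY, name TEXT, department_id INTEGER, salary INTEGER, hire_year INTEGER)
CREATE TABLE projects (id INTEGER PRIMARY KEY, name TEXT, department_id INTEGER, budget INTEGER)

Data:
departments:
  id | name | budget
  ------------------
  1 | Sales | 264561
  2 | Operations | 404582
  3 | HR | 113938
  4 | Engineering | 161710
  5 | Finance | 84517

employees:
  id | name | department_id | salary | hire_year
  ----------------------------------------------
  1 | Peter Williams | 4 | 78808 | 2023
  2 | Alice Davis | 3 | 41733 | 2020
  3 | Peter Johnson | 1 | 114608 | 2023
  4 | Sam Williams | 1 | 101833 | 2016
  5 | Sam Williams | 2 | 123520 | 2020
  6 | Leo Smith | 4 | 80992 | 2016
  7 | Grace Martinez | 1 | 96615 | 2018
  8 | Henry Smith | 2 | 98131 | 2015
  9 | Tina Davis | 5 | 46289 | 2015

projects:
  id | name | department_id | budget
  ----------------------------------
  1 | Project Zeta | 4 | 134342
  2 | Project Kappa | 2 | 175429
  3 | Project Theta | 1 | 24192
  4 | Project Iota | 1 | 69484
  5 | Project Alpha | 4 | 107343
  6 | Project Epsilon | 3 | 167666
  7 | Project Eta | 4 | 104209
SELECT p.name, SUM(c.hire_year) AS sum_hire_year FROM employees c JOIN departments p ON c.department_id = p.id GROUP BY p.id, p.name ORDER BY sum_hire_year DESC

Execution result:
name | sum_hire_year
Sales | 6057
Engineering | 4039
Operations | 4035
HR | 2020
Finance | 2015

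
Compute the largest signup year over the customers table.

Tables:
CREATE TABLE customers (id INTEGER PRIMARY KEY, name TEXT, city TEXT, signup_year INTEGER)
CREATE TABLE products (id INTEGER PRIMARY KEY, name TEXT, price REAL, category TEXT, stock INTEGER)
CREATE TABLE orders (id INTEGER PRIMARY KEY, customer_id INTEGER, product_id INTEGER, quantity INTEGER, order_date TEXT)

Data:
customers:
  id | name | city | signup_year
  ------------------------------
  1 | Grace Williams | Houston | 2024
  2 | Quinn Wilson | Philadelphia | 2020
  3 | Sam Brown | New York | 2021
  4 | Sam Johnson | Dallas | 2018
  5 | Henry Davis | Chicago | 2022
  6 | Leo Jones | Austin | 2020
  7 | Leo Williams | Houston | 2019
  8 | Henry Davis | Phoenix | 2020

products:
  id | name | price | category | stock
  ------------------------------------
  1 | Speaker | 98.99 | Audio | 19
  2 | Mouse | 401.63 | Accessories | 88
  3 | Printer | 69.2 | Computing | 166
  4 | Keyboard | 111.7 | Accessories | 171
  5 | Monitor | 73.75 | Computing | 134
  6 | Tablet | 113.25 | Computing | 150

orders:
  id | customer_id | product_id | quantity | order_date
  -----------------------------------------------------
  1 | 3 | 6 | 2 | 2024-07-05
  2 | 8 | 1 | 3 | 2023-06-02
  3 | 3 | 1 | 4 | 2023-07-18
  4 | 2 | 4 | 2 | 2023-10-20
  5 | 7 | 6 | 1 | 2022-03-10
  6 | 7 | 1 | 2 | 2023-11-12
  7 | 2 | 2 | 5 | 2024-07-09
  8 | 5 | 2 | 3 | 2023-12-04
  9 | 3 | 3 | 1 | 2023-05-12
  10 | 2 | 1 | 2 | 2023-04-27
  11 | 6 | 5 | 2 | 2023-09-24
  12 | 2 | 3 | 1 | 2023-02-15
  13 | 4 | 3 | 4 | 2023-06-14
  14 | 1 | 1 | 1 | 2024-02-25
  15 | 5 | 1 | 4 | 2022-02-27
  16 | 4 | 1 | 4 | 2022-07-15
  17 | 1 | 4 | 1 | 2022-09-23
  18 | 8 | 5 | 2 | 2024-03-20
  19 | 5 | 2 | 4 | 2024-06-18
SELECT MAX(signup_year) FROM customers

Execution result:
2024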